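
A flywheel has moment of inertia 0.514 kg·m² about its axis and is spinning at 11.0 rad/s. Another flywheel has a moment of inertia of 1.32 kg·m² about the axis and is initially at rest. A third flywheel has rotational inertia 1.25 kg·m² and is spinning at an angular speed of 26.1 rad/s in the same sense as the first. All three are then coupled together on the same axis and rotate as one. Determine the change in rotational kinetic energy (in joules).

ΔKE ≈ -219 J

The coupling torques are internal; angular momentum about the shared axis is conserved.
Taking A's sense as positive: L = (0.5140)(11.0) + (1.250)(26.1) = 38.28 kg·m²·rad/s.
Combined I = 0.5140 + 1.320 + 1.250 = 3.084 kg·m².
ω_f = L / I = 38.28 / 3.084 = 12.41 rad/s.
KE_i = ½ΣIω² = 456.9 J; KE_f = ½(3.084)(12.41)² = 237.6 J.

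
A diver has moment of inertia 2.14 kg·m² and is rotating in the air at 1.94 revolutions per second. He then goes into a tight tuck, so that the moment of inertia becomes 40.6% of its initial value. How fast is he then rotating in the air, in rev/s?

Angular momentum about the spin axis is conserved since the torque about it is zero.
I₂ = 0.406 × 2.14 = 0.8688 kg·m².
ω₂ = I₁ω₁ / I₂ = (2.140)(1.94 rev/s) / (0.8688) = 4.778 rev/s.

ω₂ ≈ 4.78 rev/s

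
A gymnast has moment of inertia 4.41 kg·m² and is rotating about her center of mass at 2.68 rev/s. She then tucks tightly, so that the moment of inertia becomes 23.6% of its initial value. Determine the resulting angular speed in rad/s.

No external torque acts about the spin axis, so angular momentum is conserved.
I₂ = 0.236 × 4.41 = 1.041 kg·m².
ω₂ = I₁ω₁ / I₂ = (4.410)(2.68 rev/s) / (1.041) = 11.36 rev/s = 71.35 rad/s.

ω₂ ≈ 71.4 rad/s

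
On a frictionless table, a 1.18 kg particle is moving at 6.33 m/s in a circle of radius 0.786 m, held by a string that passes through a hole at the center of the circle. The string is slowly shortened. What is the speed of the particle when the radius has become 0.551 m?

Central (radial) force ⇒ zero torque about the center ⇒ m v r is constant.
v₂ = v₁ r₁ / r₂ = (6.33)(0.786) / (0.551) = 9.030 m/s.

v₂ ≈ 9.03 m/s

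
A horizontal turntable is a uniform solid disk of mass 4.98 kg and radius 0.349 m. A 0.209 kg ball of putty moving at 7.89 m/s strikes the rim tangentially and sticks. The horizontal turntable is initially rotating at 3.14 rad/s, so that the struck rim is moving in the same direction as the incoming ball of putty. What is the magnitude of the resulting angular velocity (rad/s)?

|ω_f| ≈ 4.65 rad/s

The axle reaction passes through the axle and exerts no torque about it; angular momentum about the axle is conserved through the impact.
I_p = ½(4.98)(0.349)² = 0.3033 kg·m². Taking the sense of the ball of putty's angular momentum as positive, L_{ball} = m v R = (0.209)(7.89)(0.349) = 0.5755 kg·m²/s.
L_i = +I_p ω_p + m v R = +(0.3033)(3.14) + 0.5755 = 1.528 kg·m²/s.
After sticking, I_f = I_p + m R² = 0.3033 + (0.209)(0.349)² = 0.3287 kg·m².
ω_f = L_i / I_f = 1.528 / 0.3287 = 4.647 rad/s.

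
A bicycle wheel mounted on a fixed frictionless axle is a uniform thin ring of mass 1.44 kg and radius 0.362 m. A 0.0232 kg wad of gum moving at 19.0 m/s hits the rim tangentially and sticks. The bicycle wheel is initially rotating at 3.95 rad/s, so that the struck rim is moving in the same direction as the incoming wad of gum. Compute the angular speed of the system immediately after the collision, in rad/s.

The axle reaction passes through the axle and exerts no torque about it; angular momentum about the axle is conserved through the impact.
I_p = (1.44)(0.362)² = 0.1887 kg·m². Taking the sense of the wad of gum's angular momentum as positive, L_{wad} = m v R = (0.0232)(19.0)(0.362) = 0.1596 kg·m²/s.
L_i = +I_p ω_p + m v R = +(0.1887)(3.95) + 0.1596 = 0.9049 kg·m²/s.
After sticking, I_f = I_p + m R² = 0.1887 + (0.0232)(0.362)² = 0.1917 kg·m².
ω_f = L_i / I_f = 0.9049 / 0.1917 = 4.720 rad/s.

|ω_f| ≈ 4.72 rad/s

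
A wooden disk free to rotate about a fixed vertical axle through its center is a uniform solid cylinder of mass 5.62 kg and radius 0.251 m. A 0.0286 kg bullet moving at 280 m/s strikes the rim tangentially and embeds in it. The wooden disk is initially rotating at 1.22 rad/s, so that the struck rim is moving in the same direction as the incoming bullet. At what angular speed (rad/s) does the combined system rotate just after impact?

|ω_f| ≈ 12.4 rad/s

About the axle the impulsive forces during the collision are internal, so angular momentum about that axis is conserved.
I_p = ½(5.62)(0.251)² = 0.1770 kg·m². Taking the sense of the bullet's angular momentum as positive, L_{bullet} = m v R = (0.0286)(280)(0.251) = 2.010 kg·m²/s.
L_i = +I_p ω_p + m v R = +(0.1770)(1.22) + 2.010 = 2.226 kg·m²/s.
After sticking, I_f = I_p + m R² = 0.1770 + (0.0286)(0.251)² = 0.1788 kg·m².
ω_f = L_i / I_f = 2.226 / 0.1788 = 12.45 rad/s.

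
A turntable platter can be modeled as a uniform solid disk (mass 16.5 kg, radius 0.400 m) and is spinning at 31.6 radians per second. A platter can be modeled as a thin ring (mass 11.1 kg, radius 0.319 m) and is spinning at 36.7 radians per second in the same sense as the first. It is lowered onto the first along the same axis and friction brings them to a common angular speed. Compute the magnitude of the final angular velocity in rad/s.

No external torque acts about the common axis, so total angular momentum is conserved.
Moments of inertia: I_A = ½(16.5)(0.400)² = 1.320 kg·m²; I_B = (11.1)(0.319)² = 1.130 kg·m².
Taking A's sense as positive: L = (1.320)(31.6) + (1.130)(36.7) = 83.17 kg·m²·rad/s.
Combined I = 1.320 + 1.130 = 2.450 kg·m².
ω_f = L / I = 83.17 / 2.450 = 33.95 rad/s.

|ω_f| ≈ 34.0 rad/s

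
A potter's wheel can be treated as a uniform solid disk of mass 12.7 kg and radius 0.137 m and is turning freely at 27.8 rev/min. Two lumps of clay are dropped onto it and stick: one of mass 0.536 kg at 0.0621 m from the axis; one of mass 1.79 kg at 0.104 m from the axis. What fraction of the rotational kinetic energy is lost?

fraction ≈ 0.152

No external torque acts about the axis; L_before = L_after.
I_p = ½(12.7)(0.137)² = 0.1192 kg·m².
Added inertia Σmr² = (0.536)(0.0621)² + (1.79)(0.104)² = 0.02143 kg·m²; I_f = 0.1192 + 0.02143 = 0.1406 kg·m².
ω_f = I_p ω_i / I_f = (0.1192)(27.8) / 0.1406 = 23.56 rpm.
KE_i = ½(0.1192)(2.911 rad/s)² = 0.5050 J; KE_f = ½(0.1406)(2.468)² = 0.4281 J.
Fraction lost = 0.1524.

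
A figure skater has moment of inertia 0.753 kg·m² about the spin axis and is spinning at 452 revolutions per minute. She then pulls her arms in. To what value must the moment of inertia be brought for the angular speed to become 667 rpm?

I₂ ≈ 0.510 kg·m²

With no external torque about the axis, L is conserved: I₁ω₁ = I₂ω₂.
I₂ = I₁ω₁ / ω₂ = (0.753)(452) / (667) = 0.5103 kg·m².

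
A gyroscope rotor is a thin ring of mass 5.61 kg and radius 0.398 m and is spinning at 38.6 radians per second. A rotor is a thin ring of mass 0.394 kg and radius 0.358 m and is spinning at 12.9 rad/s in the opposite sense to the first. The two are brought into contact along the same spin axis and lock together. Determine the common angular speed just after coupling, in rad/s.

|ω_f| ≈ 35.8 rad/s

The coupling torques are internal; angular momentum about the shared axis is conserved.
Moments of inertia: I_A = (5.61)(0.398)² = 0.8886 kg·m²; I_B = (0.394)(0.358)² = 0.05050 kg·m².
Taking A's sense as positive: L = (0.8886)(38.6) − (0.05050)(12.9) = 33.65 kg·m²·rad/s.
Combined I = 0.8886 + 0.05050 = 0.9391 kg·m².
ω_f = L / I = 33.65 / 0.9391 = 35.83 rad/s.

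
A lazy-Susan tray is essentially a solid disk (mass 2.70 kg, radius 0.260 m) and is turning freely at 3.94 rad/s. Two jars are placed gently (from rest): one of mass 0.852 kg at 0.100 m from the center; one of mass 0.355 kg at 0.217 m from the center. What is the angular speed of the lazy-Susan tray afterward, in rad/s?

ω_f ≈ 3.09 rad/s

The added mass arrives with no angular momentum about the center, and any external torque about the center is negligible, so the system's angular momentum is conserved.
I_p = ½(2.70)(0.260)² = 0.09126 kg·m².
Added inertia Σmr² = (0.852)(0.100)² + (0.355)(0.217)² = 0.02524 kg·m²; I_f = 0.09126 + 0.02524 = 0.1165 kg·m².
ω_f = I_p ω_i / I_f = (0.09126)(3.94) / 0.1165 = 3.086 rad/s.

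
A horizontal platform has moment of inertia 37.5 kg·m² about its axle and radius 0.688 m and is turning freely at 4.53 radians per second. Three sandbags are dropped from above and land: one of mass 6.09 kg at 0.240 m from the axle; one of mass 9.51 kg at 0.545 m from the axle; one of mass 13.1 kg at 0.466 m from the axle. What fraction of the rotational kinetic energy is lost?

fraction ≈ 0.138

No external torque acts about the axle; L_before = L_after.
Added inertia Σmr² = (6.09)(0.240)² + (9.51)(0.545)² + (13.1)(0.466)² = 6.020 kg·m²; I_f = 37.50 + 6.020 = 43.52 kg·m².
ω_f = I_p ω_i / I_f = (37.50)(4.53) / 43.52 = 3.903 rad/s.
KE_i = ½(37.50)(4.530 rad/s)² = 384.8 J; KE_f = ½(43.52)(3.903)² = 331.5 J.
Fraction lost = 0.1383.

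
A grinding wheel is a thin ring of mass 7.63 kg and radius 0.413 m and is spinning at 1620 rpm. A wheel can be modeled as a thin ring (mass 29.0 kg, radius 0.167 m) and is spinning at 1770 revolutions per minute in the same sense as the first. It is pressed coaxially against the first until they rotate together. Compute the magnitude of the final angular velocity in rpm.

The coupling torques are internal; angular momentum about the shared axis is conserved.
Moments of inertia: I_A = (7.63)(0.413)² = 1.301 kg·m²; I_B = (29.0)(0.167)² = 0.8088 kg·m².
Taking A's sense as positive: L = (1.301)(1620) + (0.8088)(1770) = 3540 kg·m²·rpm.
Combined I = 1.301 + 0.8088 = 2.110 kg·m².
ω_f = L / I = 3540 / 2.110 = 1677 rpm.

|ω_f| ≈ 1680 rpm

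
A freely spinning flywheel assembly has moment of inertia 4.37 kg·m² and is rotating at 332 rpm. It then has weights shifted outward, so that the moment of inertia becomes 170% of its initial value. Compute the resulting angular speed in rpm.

No external torque acts about the spin axis, so angular momentum is conserved.
I₂ = 1.70 × 4.37 = 7.429 kg·m².
ω₂ = I₁ω₁ / I₂ = (4.370)(332 rpm) / (7.429) = 195.3 rpm.

ω₂ ≈ 195 rpm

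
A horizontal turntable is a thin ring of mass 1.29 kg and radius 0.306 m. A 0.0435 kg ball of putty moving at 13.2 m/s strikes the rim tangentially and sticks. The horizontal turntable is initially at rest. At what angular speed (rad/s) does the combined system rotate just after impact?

The axle reaction passes through the axle and exerts no torque about it; angular momentum about the axle is conserved through the impact.
I_p = (1.29)(0.306)² = 0.1208 kg·m². Taking the sense of the ball of putty's angular momentum as positive, L_{ball} = m v R = (0.0435)(13.2)(0.306) = 0.1757 kg·m²/s.
L_i = 0 + 0.1757 = 0.1757 kg·m²/s.
After sticking, I_f = I_p + m R² = 0.1208 + (0.0435)(0.306)² = 0.1249 kg·m².
ω_f = L_i / I_f = 0.1757 / 0.1249 = 1.407 rad/s.

|ω_f| ≈ 1.41 rad/s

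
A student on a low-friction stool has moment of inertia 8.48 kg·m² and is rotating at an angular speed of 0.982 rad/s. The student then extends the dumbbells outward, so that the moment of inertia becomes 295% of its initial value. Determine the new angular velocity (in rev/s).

With no external torque about the axis, L is conserved: I₁ω₁ = I₂ω₂.
I₂ = 2.95 × 8.48 = 25.02 kg·m².
ω₂ = I₁ω₁ / I₂ = (8.480)(0.982 rad/s) / (25.02) = 0.3329 rad/s = 0.05298 rev/s.

ω₂ ≈ 0.0530 rev/s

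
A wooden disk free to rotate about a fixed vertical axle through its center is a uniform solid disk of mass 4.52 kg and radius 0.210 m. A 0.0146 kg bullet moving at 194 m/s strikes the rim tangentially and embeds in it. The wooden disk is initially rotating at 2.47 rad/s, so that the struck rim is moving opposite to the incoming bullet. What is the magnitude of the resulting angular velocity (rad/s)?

|ω_f| ≈ 3.48 rad/s

The axle reaction passes through the axle and exerts no torque about it; angular momentum about the axle is conserved through the impact.
I_p = ½(4.52)(0.210)² = 0.09967 kg·m². Taking the sense of the bullet's angular momentum as positive, L_{bullet} = m v R = (0.0146)(194)(0.210) = 0.5948 kg·m²/s.
L_i = −I_p ω_p + m v R = −(0.09967)(2.47) + 0.5948 = 0.3486 kg·m²/s.
After sticking, I_f = I_p + m R² = 0.09967 + (0.0146)(0.210)² = 0.1003 kg·m².
ω_f = L_i / I_f = 0.3486 / 0.1003 = 3.476 rad/s.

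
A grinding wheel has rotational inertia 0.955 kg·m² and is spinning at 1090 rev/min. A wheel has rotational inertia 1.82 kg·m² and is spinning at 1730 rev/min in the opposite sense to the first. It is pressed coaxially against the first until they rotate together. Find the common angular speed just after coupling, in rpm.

No external torque acts about the common axis, so total angular momentum is conserved.
Taking A's sense as positive: L = (0.9550)(1090) − (1.820)(1730) = -2108 kg·m²·rpm.
Combined I = 0.9550 + 1.820 = 2.775 kg·m².
ω_f = L / I = -2108 / 2.775 = -759.5 rpm.

|ω_f| ≈ 760 rpm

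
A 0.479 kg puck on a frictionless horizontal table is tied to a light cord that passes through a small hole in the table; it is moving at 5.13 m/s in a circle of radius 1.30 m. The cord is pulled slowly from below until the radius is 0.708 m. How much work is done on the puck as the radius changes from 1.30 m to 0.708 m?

Central (radial) force ⇒ zero torque about the center ⇒ m v r is constant.
v₂ = v₁ r₁ / r₂ = (5.13)(1.30) / (0.708) = 9.419 m/s.
W = ΔKE = ½m(v₂² − v₁²) = 14.95 J.

W ≈ 14.9 J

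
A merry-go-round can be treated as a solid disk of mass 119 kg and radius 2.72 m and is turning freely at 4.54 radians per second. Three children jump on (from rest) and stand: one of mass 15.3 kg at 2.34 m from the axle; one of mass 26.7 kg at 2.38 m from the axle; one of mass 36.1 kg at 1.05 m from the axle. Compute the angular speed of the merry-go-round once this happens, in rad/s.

ω_f ≈ 2.80 rad/s

No external torque acts about the axle; L_before = L_after.
I_p = ½(119)(2.72)² = 440.2 kg·m².
Added inertia Σmr² = (15.3)(2.34)² + (26.7)(2.38)² + (36.1)(1.05)² = 274.8 kg·m²; I_f = 440.2 + 274.8 = 715.0 kg·m².
ω_f = I_p ω_i / I_f = (440.2)(4.54) / 715.0 = 2.795 rad/s.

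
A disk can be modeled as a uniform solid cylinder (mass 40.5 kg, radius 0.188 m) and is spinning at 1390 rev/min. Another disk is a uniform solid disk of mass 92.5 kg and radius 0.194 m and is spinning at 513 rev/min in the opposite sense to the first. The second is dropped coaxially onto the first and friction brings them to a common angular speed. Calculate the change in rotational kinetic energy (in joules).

ΔKE ≈ -10100 J

No external torque acts about the common axis, so total angular momentum is conserved.
Moments of inertia: I_A = ½(40.5)(0.188)² = 0.7157 kg·m²; I_B = ½(92.5)(0.194)² = 1.741 kg·m².
Taking A's sense as positive: L = (0.7157)(1390) − (1.741)(513) = 101.9 kg·m²·rpm.
Combined I = 0.7157 + 1.741 = 2.456 kg·m².
ω_f = L / I = 101.9 / 2.456 = 41.48 rpm.
KE_i = ½ΣIω² = 10090 J; KE_f = ½(2.456)(4.343)² = 23.17 J.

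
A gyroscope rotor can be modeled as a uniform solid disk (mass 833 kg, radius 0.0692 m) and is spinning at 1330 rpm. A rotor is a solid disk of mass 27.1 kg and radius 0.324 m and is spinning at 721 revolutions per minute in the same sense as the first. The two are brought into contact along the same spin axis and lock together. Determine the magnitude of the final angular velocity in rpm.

|ω_f| ≈ 1080 rpm

The coupling torques are internal; angular momentum about the shared axis is conserved.
Moments of inertia: I_A = ½(833)(0.0692)² = 1.994 kg·m²; I_B = ½(27.1)(0.324)² = 1.422 kg·m².
Taking A's sense as positive: L = (1.994)(1330) + (1.422)(721) = 3678 kg·m²·rpm.
Combined I = 1.994 + 1.422 = 3.417 kg·m².
ω_f = L / I = 3678 / 3.417 = 1076 rpm.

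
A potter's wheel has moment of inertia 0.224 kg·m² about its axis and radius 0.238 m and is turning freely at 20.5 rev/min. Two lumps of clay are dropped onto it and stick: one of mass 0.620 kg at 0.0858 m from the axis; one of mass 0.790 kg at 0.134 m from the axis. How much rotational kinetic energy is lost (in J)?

The added mass arrives with no angular momentum about the axis, and any external torque about the axis is negligible, so the system's angular momentum is conserved.
Added inertia Σmr² = (0.620)(0.0858)² + (0.790)(0.134)² = 0.01875 kg·m²; I_f = 0.2240 + 0.01875 = 0.2427 kg·m².
ω_f = I_p ω_i / I_f = (0.2240)(20.5) / 0.2427 = 18.92 rpm.
KE_i = ½(0.2240)(2.147 rad/s)² = 0.5162 J; KE_f = ½(0.2427)(1.981)² = 0.4763 J.

energy lost ≈ 0.0399 J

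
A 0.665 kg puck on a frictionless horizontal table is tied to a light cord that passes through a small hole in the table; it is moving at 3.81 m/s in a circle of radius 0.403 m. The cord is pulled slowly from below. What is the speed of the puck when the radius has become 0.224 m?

v₂ ≈ 6.85 m/s

The only horizontal force on the mass is along the cord (radial), so it exerts no torque about the hole and angular momentum m v r is conserved.
v₂ = v₁ r₁ / r₂ = (3.81)(0.403) / (0.224) = 6.855 m/s.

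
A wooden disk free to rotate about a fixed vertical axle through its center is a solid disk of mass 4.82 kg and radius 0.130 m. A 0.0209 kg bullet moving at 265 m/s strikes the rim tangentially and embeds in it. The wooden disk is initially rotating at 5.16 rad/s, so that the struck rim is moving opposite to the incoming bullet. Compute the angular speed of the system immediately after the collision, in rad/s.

|ω_f| ≈ 12.4 rad/s

About the axle the impulsive forces during the collision are internal, so angular momentum about that axis is conserved.
I_p = ½(4.82)(0.130)² = 0.04073 kg·m². Taking the sense of the bullet's angular momentum as positive, L_{bullet} = m v R = (0.0209)(265)(0.130) = 0.7200 kg·m²/s.
L_i = −I_p ω_p + m v R = −(0.04073)(5.16) + 0.7200 = 0.5098 kg·m²/s.
After sticking, I_f = I_p + m R² = 0.04073 + (0.0209)(0.130)² = 0.04108 kg·m².
ω_f = L_i / I_f = 0.5098 / 0.04108 = 12.41 rad/s.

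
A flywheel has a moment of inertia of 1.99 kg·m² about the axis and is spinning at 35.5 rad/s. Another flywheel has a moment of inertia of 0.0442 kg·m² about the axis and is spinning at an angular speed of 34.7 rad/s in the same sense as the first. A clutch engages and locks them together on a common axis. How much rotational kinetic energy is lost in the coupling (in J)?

No external torque acts about the common axis, so total angular momentum is conserved.
Taking A's sense as positive: L = (1.990)(35.5) + (0.04420)(34.7) = 72.18 kg·m²·rad/s.
Combined I = 1.990 + 0.04420 = 2.034 kg·m².
ω_f = L / I = 72.18 / 2.034 = 35.48 rad/s.
KE_i = ½ΣIω² = 1281 J; KE_f = ½(2.034)(35.48)² = 1281 J.

ΔKE lost ≈ 0.0138 J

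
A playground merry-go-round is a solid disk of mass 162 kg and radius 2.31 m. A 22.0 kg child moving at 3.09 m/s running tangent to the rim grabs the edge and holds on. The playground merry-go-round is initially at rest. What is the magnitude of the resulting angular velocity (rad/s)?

About the axle the impulsive forces during the collision are internal, so angular momentum about that axis is conserved.
I_p = ½(162)(2.31)² = 432.2 kg·m². Taking the sense of the child's angular momentum as positive, L_{child} = m v R = (22.0)(3.09)(2.31) = 157.0 kg·m²/s.
L_i = 0 + 157.0 = 157.0 kg·m²/s.
After sticking, I_f = I_p + m R² = 432.2 + (22.0)(2.31)² = 549.6 kg·m².
ω_f = L_i / I_f = 157.0 / 549.6 = 0.2857 rad/s.

|ω_f| ≈ 0.286 rad/s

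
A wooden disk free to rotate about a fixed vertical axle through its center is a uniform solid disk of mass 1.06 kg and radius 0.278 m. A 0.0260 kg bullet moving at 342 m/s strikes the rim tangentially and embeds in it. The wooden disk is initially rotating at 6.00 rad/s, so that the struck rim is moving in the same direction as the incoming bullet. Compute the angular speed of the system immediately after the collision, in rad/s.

|ω_f| ≈ 63.2 rad/s

The axle reaction passes through the axle and exerts no torque about it; angular momentum about the axle is conserved through the impact.
I_p = ½(1.06)(0.278)² = 0.04096 kg·m². Taking the sense of the bullet's angular momentum as positive, L_{bullet} = m v R = (0.0260)(342)(0.278) = 2.472 kg·m²/s.
L_i = +I_p ω_p + m v R = +(0.04096)(6.00) + 2.472 = 2.718 kg·m²/s.
After sticking, I_f = I_p + m R² = 0.04096 + (0.0260)(0.278)² = 0.04297 kg·m².
ω_f = L_i / I_f = 2.718 / 0.04297 = 63.25 rad/s.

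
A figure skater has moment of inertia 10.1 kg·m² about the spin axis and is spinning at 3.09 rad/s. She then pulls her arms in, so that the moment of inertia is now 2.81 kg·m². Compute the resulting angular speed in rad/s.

With no external torque about the axis, L is conserved: I₁ω₁ = I₂ω₂.
ω₂ = I₁ω₁ / I₂ = (10.10)(3.09 rad/s) / (2.810) = 11.11 rad/s.

ω₂ ≈ 11.1 rad/s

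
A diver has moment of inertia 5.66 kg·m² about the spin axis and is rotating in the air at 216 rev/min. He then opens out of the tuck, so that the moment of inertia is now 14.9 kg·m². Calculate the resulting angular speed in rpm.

ω₂ ≈ 82.1 rpm

No external torque acts about the spin axis, so angular momentum is conserved.
ω₂ = I₁ω₁ / I₂ = (5.660)(216 rpm) / (14.90) = 82.05 rpm.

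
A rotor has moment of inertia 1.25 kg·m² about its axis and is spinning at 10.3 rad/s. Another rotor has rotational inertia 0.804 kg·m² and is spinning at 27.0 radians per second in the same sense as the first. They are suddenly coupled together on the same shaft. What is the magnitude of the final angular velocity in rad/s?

No external torque acts about the common axis, so total angular momentum is conserved.
Taking A's sense as positive: L = (1.250)(10.3) + (0.8040)(27.0) = 34.58 kg·m²·rad/s.
Combined I = 1.250 + 0.8040 = 2.054 kg·m².
ω_f = L / I = 34.58 / 2.054 = 16.84 rad/s.

|ω_f| ≈ 16.8 rad/s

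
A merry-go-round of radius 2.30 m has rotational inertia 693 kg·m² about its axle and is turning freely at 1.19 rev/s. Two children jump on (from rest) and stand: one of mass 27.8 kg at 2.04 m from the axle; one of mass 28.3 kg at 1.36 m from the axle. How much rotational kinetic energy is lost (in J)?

energy lost ≈ 3780 J

The added mass arrives with no angular momentum about the axle, and any external torque about the axle is negligible, so the system's angular momentum is conserved.
Added inertia Σmr² = (27.8)(2.04)² + (28.3)(1.36)² = 168.0 kg·m²; I_f = 693.0 + 168.0 = 861.0 kg·m².
ω_f = I_p ω_i / I_f = (693.0)(1.19) / 861.0 = 0.9578 rev/s.
KE_i = ½(693.0)(7.477 rad/s)² = 19370 J; KE_f = ½(861.0)(6.018)² = 15590 J.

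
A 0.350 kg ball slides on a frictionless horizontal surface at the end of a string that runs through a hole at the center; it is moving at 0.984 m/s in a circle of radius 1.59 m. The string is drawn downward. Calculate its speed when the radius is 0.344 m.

The only horizontal force on the mass is along the cord (radial), so it exerts no torque about the hole and angular momentum m v r is conserved.
v₂ = v₁ r₁ / r₂ = (0.984)(1.59) / (0.344) = 4.548 m/s.

v₂ ≈ 4.55 m/s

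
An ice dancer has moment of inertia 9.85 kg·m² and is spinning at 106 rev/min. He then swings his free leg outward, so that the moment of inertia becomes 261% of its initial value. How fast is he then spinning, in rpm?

With no external torque about the axis, L is conserved: I₁ω₁ = I₂ω₂.
I₂ = 2.61 × 9.85 = 25.71 kg·m².
ω₂ = I₁ω₁ / I₂ = (9.850)(106 rpm) / (25.71) = 40.61 rpm.

ω₂ ≈ 40.6 rpm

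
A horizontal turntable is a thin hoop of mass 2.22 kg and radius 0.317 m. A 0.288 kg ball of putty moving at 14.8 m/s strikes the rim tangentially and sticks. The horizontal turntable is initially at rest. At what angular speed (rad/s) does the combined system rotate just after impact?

|ω_f| ≈ 5.36 rad/s

About the axle the impulsive forces during the collision are internal, so angular momentum about that axis is conserved.
I_p = (2.22)(0.317)² = 0.2231 kg·m². Taking the sense of the ball of putty's angular momentum as positive, L_{ball} = m v R = (0.288)(14.8)(0.317) = 1.351 kg·m²/s.
L_i = 0 + 1.351 = 1.351 kg·m²/s.
After sticking, I_f = I_p + m R² = 0.2231 + (0.288)(0.317)² = 0.2520 kg·m².
ω_f = L_i / I_f = 1.351 / 0.2520 = 5.361 rad/s.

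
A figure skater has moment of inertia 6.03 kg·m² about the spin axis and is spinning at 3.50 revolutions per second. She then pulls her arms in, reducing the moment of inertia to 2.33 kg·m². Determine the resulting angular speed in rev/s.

No external torque acts about the spin axis, so angular momentum is conserved.
ω₂ = I₁ω₁ / I₂ = (6.030)(3.50 rev/s) / (2.330) = 9.058 rev/s.

ω₂ ≈ 9.06 rev/s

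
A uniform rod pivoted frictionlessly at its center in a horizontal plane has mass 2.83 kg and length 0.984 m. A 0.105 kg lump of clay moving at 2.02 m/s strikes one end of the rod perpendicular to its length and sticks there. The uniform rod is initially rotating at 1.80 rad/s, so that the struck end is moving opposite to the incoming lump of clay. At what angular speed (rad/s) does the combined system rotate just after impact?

About the pivot the impulsive forces during the collision are internal, so angular momentum about that axis is conserved.
I_p = (1/12)(2.83)(0.984)² = 0.2283 kg·m². Taking the sense of the lump of clay's angular momentum as positive, L_{lump} = m v R = (0.105)(2.02)(0.984/2) = 0.1044 kg·m²/s.
L_i = −I_p ω_p + m v R = −(0.2283)(1.80) + 0.1044 = -0.3067 kg·m²/s.
After sticking, I_f = I_p + m R² = 0.2283 + (0.105)(0.984/2)² = 0.2538 kg·m².
ω_f = L_i / I_f = -0.3067 / 0.2538 = -1.208 rad/s.

|ω_f| ≈ 1.21 rad/s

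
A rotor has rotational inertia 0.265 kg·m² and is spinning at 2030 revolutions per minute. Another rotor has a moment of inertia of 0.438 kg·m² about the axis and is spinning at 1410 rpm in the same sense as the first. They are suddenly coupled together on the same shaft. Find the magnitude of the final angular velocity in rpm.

The coupling torques are internal; angular momentum about the shared axis is conserved.
Taking A's sense as positive: L = (0.2650)(2030) + (0.4380)(1410) = 1156 kg·m²·rpm.
Combined I = 0.2650 + 0.4380 = 0.7030 kg·m².
ω_f = L / I = 1156 / 0.7030 = 1644 rpm.

|ω_f| ≈ 1640 rpm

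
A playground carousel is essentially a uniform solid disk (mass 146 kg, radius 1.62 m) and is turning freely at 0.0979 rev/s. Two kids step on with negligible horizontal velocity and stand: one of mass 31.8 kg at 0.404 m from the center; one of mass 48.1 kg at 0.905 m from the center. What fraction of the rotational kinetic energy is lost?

fraction ≈ 0.189

No external torque acts about the center; L_before = L_after.
I_p = ½(146)(1.62)² = 191.6 kg·m².
Added inertia Σmr² = (31.8)(0.404)² + (48.1)(0.905)² = 44.59 kg·m²; I_f = 191.6 + 44.59 = 236.2 kg·m².
ω_f = I_p ω_i / I_f = (191.6)(0.0979) / 236.2 = 0.07942 rev/s.
KE_i = ½(191.6)(0.6151 rad/s)² = 36.24 J; KE_f = ½(236.2)(0.4990)² = 29.40 J.
Fraction lost = 0.1888.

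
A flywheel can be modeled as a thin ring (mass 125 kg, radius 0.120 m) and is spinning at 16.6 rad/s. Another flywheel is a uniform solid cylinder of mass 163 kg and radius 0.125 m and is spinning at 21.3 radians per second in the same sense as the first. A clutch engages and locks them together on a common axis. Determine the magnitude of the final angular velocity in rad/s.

|ω_f| ≈ 18.5 rad/s

No external torque acts about the common axis, so total angular momentum is conserved.
Moments of inertia: I_A = (125)(0.120)² = 1.800 kg·m²; I_B = ½(163)(0.125)² = 1.273 kg·m².
Taking A's sense as positive: L = (1.800)(16.6) + (1.273)(21.3) = 57.00 kg·m²·rad/s.
Combined I = 1.800 + 1.273 = 3.073 kg·m².
ω_f = L / I = 57.00 / 3.073 = 18.55 rad/s.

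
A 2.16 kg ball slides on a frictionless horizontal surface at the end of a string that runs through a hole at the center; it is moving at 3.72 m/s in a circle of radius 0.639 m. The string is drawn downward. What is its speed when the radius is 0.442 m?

The only horizontal force on the mass is along the cord (radial), so it exerts no torque about the hole and angular momentum m v r is conserved.
v₂ = v₁ r₁ / r₂ = (3.72)(0.639) / (0.442) = 5.378 m/s.

v₂ ≈ 5.38 m/s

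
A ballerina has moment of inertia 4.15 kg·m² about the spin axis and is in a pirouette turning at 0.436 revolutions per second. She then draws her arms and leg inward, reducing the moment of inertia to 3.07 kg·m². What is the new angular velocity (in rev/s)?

With no external torque about the axis, L is conserved: I₁ω₁ = I₂ω₂.
ω₂ = I₁ω₁ / I₂ = (4.150)(0.436 rev/s) / (3.070) = 0.5894 rev/s.

ω₂ ≈ 0.589 rev/s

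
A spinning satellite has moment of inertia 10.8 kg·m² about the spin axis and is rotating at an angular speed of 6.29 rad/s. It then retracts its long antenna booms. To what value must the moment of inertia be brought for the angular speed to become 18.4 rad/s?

I₂ ≈ 3.69 kg·m²

With no external torque about the axis, L is conserved: I₁ω₁ = I₂ω₂.
I₂ = I₁ω₁ / ω₂ = (10.8)(6.29) / (18.4) = 3.692 kg·m².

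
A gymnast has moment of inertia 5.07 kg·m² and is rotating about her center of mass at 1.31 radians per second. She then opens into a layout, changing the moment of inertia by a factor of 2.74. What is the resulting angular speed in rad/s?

No external torque acts about the spin axis, so angular momentum is conserved.
I₂ = 2.74 × 5.07 = 13.89 kg·m².
ω₂ = I₁ω₁ / I₂ = (5.070)(1.31 rad/s) / (13.89) = 0.4781 rad/s.

ω₂ ≈ 0.478 rad/s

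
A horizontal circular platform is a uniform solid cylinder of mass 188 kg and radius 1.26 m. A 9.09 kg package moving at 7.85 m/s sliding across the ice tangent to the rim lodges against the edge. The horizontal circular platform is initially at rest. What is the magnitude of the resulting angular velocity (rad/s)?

|ω_f| ≈ 0.549 rad/s

About the central axle the impulsive forces during the collision are internal, so angular momentum about that axis is conserved.
I_p = ½(188)(1.26)² = 149.2 kg·m². Taking the sense of the package's angular momentum as positive, L_{package} = m v R = (9.09)(7.85)(1.26) = 89.91 kg·m²/s.
L_i = 0 + 89.91 = 89.91 kg·m²/s.
After sticking, I_f = I_p + m R² = 149.2 + (9.09)(1.26)² = 163.7 kg·m².
ω_f = L_i / I_f = 89.91 / 163.7 = 0.5493 rad/s.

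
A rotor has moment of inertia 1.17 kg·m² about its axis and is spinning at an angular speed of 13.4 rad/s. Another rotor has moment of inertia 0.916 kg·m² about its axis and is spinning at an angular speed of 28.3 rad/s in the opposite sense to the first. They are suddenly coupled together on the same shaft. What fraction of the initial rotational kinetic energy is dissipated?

The coupling torques are internal; angular momentum about the shared axis is conserved.
Taking A's sense as positive: L = (1.170)(13.4) − (0.9160)(28.3) = -10.24 kg·m²·rad/s.
Combined I = 1.170 + 0.9160 = 2.086 kg·m².
ω_f = L / I = -10.24 / 2.086 = -4.911 rad/s.
KE_i = ½ΣIω² = 471.9 J; KE_f = ½(2.086)(4.911)² = 25.16 J.
Fraction dissipated = (KE_i − KE_f)/KE_i = 0.9467.

fraction ≈ 0.947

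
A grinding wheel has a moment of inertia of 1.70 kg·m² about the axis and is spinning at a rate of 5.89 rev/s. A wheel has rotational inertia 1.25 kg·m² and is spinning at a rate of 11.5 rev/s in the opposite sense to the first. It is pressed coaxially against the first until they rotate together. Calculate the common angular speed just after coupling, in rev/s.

The coupling torques are internal; angular momentum about the shared axis is conserved.
Taking A's sense as positive: L = (1.700)(5.89) − (1.250)(11.5) = -4.362 kg·m²·rev/s.
Combined I = 1.700 + 1.250 = 2.950 kg·m².
ω_f = L / I = -4.362 / 2.950 = -1.479 rev/s.

|ω_f| ≈ 1.48 rev/s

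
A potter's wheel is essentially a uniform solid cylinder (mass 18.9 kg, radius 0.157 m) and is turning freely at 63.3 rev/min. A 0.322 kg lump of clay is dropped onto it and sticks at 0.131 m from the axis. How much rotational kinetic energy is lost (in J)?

energy lost ≈ 0.119 J

The added mass arrives with no angular momentum about the axis, and any external torque about the axis is negligible, so the system's angular momentum is conserved.
I_p = ½(18.9)(0.157)² = 0.2329 kg·m².
Added inertia Σmr² = (0.322)(0.131)² = 0.005526 kg·m²; I_f = 0.2329 + 0.005526 = 0.2385 kg·m².
ω_f = I_p ω_i / I_f = (0.2329)(63.3) / 0.2385 = 61.83 rpm.
KE_i = ½(0.2329)(6.629 rad/s)² = 5.118 J; KE_f = ½(0.2385)(6.475)² = 4.999 J.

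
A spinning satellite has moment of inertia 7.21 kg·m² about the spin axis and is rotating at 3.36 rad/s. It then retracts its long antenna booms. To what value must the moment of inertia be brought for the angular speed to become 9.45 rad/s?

No external torque acts about the spin axis, so angular momentum is conserved.
I₂ = I₁ω₁ / ω₂ = (7.21)(3.36) / (9.45) = 2.564 kg·m².

I₂ ≈ 2.56 kg·m²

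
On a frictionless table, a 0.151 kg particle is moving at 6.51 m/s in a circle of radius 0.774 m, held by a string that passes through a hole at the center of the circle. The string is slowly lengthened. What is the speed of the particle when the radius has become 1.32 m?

Central (radial) force ⇒ zero torque about the center ⇒ m v r is constant.
v₂ = v₁ r₁ / r₂ = (6.51)(0.774) / (1.32) = 3.817 m/s.

v₂ ≈ 3.82 m/s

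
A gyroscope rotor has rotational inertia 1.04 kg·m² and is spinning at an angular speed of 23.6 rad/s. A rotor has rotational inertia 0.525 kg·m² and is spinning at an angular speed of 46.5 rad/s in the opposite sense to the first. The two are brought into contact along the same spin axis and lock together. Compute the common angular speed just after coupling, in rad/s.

No external torque acts about the common axis, so total angular momentum is conserved.
Taking A's sense as positive: L = (1.040)(23.6) − (0.5250)(46.5) = 0.1315 kg·m²·rad/s.
Combined I = 1.040 + 0.5250 = 1.565 kg·m².
ω_f = L / I = 0.1315 / 1.565 = 0.08403 rad/s.

|ω_f| ≈ 0.0840 rad/s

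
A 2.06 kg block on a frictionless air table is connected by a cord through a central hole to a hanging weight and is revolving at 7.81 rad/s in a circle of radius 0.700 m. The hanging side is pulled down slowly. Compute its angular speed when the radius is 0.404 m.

ω₂ ≈ 23.4 rad/s

No torque about the axis ⇒ m r₁² ω₁ = m r₂² ω₂.
ω₂ = ω₁ (r₁/r₂)² = (7.81)(0.700/0.404)² = 23.45 rad/s.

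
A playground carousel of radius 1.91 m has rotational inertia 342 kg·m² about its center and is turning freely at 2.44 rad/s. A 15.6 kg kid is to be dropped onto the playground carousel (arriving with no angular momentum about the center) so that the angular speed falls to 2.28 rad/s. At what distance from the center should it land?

r ≈ 1.24 m

No external torque acts about the center; L_before = L_after.
I_p ω_i = (I_p + m r²) ω_f ⇒ m r² = I_p(ω_i/ω_f − 1) = 342.0(2.44/2.28 − 1) = 24.00 kg·m².
r = √(24.00/15.6) = 1.240 m.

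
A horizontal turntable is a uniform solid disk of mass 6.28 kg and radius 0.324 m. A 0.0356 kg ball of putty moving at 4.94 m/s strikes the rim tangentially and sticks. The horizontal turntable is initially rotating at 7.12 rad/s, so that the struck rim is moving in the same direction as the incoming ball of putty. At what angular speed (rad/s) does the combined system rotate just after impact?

|ω_f| ≈ 7.21 rad/s

About the axle the impulsive forces during the collision are internal, so angular momentum about that axis is conserved.
I_p = ½(6.28)(0.324)² = 0.3296 kg·m². Taking the sense of the ball of putty's angular momentum as positive, L_{ball} = m v R = (0.0356)(4.94)(0.324) = 0.05698 kg·m²/s.
L_i = +I_p ω_p + m v R = +(0.3296)(7.12) + 0.05698 = 2.404 kg·m²/s.
After sticking, I_f = I_p + m R² = 0.3296 + (0.0356)(0.324)² = 0.3334 kg·m².
ω_f = L_i / I_f = 2.404 / 0.3334 = 7.211 rad/s.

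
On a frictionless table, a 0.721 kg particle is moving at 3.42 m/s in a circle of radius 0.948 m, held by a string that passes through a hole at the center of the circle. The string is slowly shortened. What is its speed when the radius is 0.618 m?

v₂ ≈ 5.25 m/s

Central (radial) force ⇒ zero torque about the center ⇒ m v r is constant.
v₂ = v₁ r₁ / r₂ = (3.42)(0.948) / (0.618) = 5.246 m/s.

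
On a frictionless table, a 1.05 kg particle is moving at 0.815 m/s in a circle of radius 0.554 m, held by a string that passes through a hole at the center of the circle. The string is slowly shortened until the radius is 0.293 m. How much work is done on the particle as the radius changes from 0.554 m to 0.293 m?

W ≈ 0.898 J

The only horizontal force on the mass is along the cord (radial), so it exerts no torque about the hole and angular momentum m v r is conserved.
v₂ = v₁ r₁ / r₂ = (0.815)(0.554) / (0.293) = 1.541 m/s.
W = ΔKE = ½m(v₂² − v₁²) = 0.8980 J.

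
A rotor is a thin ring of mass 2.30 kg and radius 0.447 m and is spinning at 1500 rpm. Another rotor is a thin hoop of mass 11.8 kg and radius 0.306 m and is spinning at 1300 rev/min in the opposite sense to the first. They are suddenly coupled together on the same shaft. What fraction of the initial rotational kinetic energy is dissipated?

No external torque acts about the common axis, so total angular momentum is conserved.
Moments of inertia: I_A = (2.30)(0.447)² = 0.4596 kg·m²; I_B = (11.8)(0.306)² = 1.105 kg·m².
Taking A's sense as positive: L = (0.4596)(1500) − (1.105)(1300) = -747.0 kg·m²·rpm.
Combined I = 0.4596 + 1.105 = 1.564 kg·m².
ω_f = L / I = -747.0 / 1.564 = -477.5 rpm.
KE_i = ½ΣIω² = 15910 J; KE_f = ½(1.564)(50.00)² = 1956 J.
Fraction dissipated = (KE_i − KE_f)/KE_i = 0.8771.

fraction ≈ 0.877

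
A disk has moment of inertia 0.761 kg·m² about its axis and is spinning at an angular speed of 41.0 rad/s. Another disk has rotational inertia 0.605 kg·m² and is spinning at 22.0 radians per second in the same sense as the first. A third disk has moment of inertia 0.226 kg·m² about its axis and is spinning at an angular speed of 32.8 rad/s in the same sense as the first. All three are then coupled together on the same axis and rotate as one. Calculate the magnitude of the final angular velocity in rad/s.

No external torque acts about the common axis, so total angular momentum is conserved.
Taking A's sense as positive: L = (0.7610)(41.0) + (0.6050)(22.0) + (0.2260)(32.8) = 51.92 kg·m²·rad/s.
Combined I = 0.7610 + 0.6050 + 0.2260 = 1.592 kg·m².
ω_f = L / I = 51.92 / 1.592 = 32.62 rad/s.

|ω_f| ≈ 32.6 rad/s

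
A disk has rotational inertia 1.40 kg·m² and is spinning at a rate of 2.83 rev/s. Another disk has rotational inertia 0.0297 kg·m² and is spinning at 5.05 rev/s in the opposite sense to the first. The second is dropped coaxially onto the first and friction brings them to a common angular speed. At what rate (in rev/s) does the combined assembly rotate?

The coupling torques are internal; angular momentum about the shared axis is conserved.
Taking A's sense as positive: L = (1.400)(2.83) − (0.02970)(5.05) = 3.812 kg·m²·rev/s.
Combined I = 1.400 + 0.02970 = 1.430 kg·m².
ω_f = L / I = 3.812 / 1.430 = 2.666 rev/s.

|ω_f| ≈ 2.67 rev/s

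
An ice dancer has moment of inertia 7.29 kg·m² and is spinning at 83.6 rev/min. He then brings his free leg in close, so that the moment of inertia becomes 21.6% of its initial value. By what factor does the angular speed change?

No external torque acts about the spin axis, so angular momentum is conserved.
I₂ = 0.216 × 7.29 = 1.575 kg·m².
ω₂/ω₁ = I₁/I₂ = 7.290 / 1.575 = 4.630.

ω₂/ω₁ ≈ 4.63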